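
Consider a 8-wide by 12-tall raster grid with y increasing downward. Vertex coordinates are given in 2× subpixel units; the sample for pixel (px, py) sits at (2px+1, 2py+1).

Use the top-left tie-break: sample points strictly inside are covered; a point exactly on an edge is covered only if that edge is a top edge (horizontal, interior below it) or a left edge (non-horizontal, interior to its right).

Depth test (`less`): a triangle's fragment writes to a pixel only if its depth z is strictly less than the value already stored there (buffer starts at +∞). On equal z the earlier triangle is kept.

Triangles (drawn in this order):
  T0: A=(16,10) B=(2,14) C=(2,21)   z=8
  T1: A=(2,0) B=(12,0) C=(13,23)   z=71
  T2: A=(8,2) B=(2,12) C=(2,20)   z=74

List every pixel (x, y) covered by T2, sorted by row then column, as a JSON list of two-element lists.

T0:
  2·area = 98  (B↔C swapped to make it positive)
  edge (16, 10)→(2, 21): d=(-14,11) right/bottom  bias=-1
  edge (2, 21)→(2, 14): d=(0,-7) top-left  bias=+0
  edge (2, 14)→(16, 10): d=(14,-4) top-left  bias=+0
    (6,5)@(13, 11): e=[19,77,2] → #
    (7,5)@(15, 11): e=[-3,91,10] → ·
    (3,6)@(7, 13): e=[57,35,6] → #
    (4,6)@(9, 13): e=[35,49,14] → #
    (5,6)@(11, 13): e=[13,63,22] → #
    (6,6)@(13, 13): e=[-9,77,30] → ·
    (1,7)@(3, 15): e=[73,7,18] → #
    (2,7)@(5, 15): e=[51,21,26] → #
    (5,7)@(11, 15): e=[-15,63,50] → ·
    (1,8)@(3, 17): e=[45,7,46] → #
    (4,8)@(9, 17): e=[-21,49,70] → ·
    (1,9)@(3, 19): e=[17,7,74] → #
  covered (12 px):
    · · · · · · · ·
    · · · · · · · ·
    · · · · · · · ·
    · · · · · · · ·
    · · · · · · · ·
    · · · · · · # ·
    · · · # # # · ·
    · # # # # · · ·
    · # # # · · · ·
    · # · · · · · ·
    · · · · · · · ·
    · · · · · · · ·
T1:
  2·area = 230
  edge (2, 0)→(12, 0): d=(10,0) top-left  bias=+0
  edge (12, 0)→(13, 23): d=(1,23) right/bottom  bias=-1
  edge (13, 23)→(2, 0): d=(-11,-23) top-left  bias=+0
    (1,0)@(3, 1): e=[10,208,12] → #
    (2,0)@(5, 1): e=[10,162,58] → #
    (3,0)@(7, 1): e=[10,116,104] → #
    (4,0)@(9, 1): e=[10,70,150] → #
    (5,0)@(11, 1): e=[10,24,196] → #
    (6,0)@(13, 1): e=[10,-22,242] → ·
    (1,1)@(3, 3): e=[30,210,-10] → ·
    (2,1)@(5, 3): e=[30,164,36] → #
    (6,1)@(13, 3): e=[30,-20,220] → ·
    (2,2)@(5, 5): e=[50,166,14] → #
    (6,2)@(13, 5): e=[50,-18,198] → ·
    (2,3)@(5, 7): e=[70,168,-8] → ·
    (6,11)@(13, 23): e=[230,0,0] → ·  [on edge]
  covered (25 px):
    · # # # # # · ·
    · · # # # # · ·
    · · # # # # · ·
    · · · # # # · ·
    · · · # # # · ·
    · · · · # # · ·
    · · · · # # · ·
    · · · · · # · ·
    · · · · · # · ·
    · · · · · · · ·
    · · · · · · · ·
    · · · · · · · ·
T2:
  2·area = 48  (B↔C swapped to make it positive)
  edge (8, 2)→(2, 20): d=(-6,18) right/bottom  bias=-1
  edge (2, 20)→(2, 12): d=(0,-8) top-left  bias=+0
  edge (2, 12)→(8, 2): d=(6,-10) top-left  bias=+0
    (3,2)@(7, 5): e=[0,40,8] → ·  [on edge]
    (2,3)@(5, 7): e=[24,24,0] → #  [on edge]
    (3,3)@(7, 7): e=[-12,40,20] → ·
    (2,4)@(5, 9): e=[12,24,12] → #
    (3,4)@(7, 9): e=[-24,40,32] → ·
    (1,5)@(3, 11): e=[36,8,4] → #
    (2,5)@(5, 11): e=[0,24,24] → ·  [on edge]
    (1,6)@(3, 13): e=[24,8,16] → #
    (2,6)@(5, 13): e=[-12,24,36] → ·
    (1,7)@(3, 15): e=[12,8,28] → #
    (2,7)@(5, 15): e=[-24,24,48] → ·
    (1,8)@(3, 17): e=[0,8,40] → ·  [on edge]
    (0,11)@(1, 23): e=[0,-8,56] → ·  [on edge]
  covered (5 px):
    · · · · · · · ·
    · · · · · · · ·
    · · · · · · · ·
    · · # · · · · ·
    · · # · · · · ·
    · # · · · · · ·
    · # · · · · · ·
    · # · · · · · ·
    · · · · · · · ·
    · · · · · · · ·
    · · · · · · · ·
    · · · · · · · ·

Final: [[2,3],[2,4],[1,5],[1,6],[1,7]]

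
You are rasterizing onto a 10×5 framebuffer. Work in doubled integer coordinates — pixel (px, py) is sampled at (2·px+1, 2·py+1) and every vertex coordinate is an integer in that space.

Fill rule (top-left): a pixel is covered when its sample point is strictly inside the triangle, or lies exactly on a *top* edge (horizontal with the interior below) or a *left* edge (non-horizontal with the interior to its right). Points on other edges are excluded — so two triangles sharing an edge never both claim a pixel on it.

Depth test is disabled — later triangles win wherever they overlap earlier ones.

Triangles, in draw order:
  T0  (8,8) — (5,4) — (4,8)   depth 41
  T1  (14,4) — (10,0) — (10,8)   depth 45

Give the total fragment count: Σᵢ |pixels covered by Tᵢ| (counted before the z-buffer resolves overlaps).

T0:
  2·area = 16  (B↔C swapped to make it positive)
  edge (8, 8)→(4, 8): d=(-4,0) right/bottom  bias=-1
  edge (4, 8)→(5, 4): d=(1,-4) top-left  bias=+0
  edge (5, 4)→(8, 8): d=(3,4) right/bottom  bias=-1
    (2,2)@(5, 5): e=[12,1,3] → X
    (3,2)@(7, 5): e=[12,9,-5] → .
    (2,3)@(5, 7): e=[4,3,9] → X
    (3,3)@(7, 7): e=[4,11,1] → X
    (4,3)@(9, 7): e=[4,19,-7] → .
    (2,4)@(5, 9): e=[-4,5,15] → .
    (3,4)@(7, 9): e=[-4,13,7] → .
  covered (3 px):
    . . . . . . . . . .
    . . . . . . . . . .
    . . X . . . . . . .
    . . X X . . . . . .
    . . . . . . . . . .
T1:
  2·area = 32  (B↔C swapped to make it positive)
  edge (14, 4)→(10, 8): d=(-4,4) right/bottom  bias=-1
  edge (10, 8)→(10, 0): d=(0,-8) top-left  bias=+0
  edge (10, 0)→(14, 4): d=(4,4) right/bottom  bias=-1
    (5,0)@(11, 1): e=[24,8,0] → .  [on edge]
    (8,0)@(17, 1): e=[0,56,-24] → .  [on edge]
    (5,1)@(11, 3): e=[16,8,8] → X
    (6,1)@(13, 3): e=[8,24,0] → .  [on edge]
    (7,1)@(15, 3): e=[0,40,-8] → .  [on edge]
    (5,2)@(11, 5): e=[8,8,16] → X
    (6,2)@(13, 5): e=[0,24,8] → .  [on edge]
    (7,2)@(15, 5): e=[-8,40,0] → .  [on edge]
    (5,3)@(11, 7): e=[0,8,24] → .  [on edge]
    (8,3)@(17, 7): e=[-24,56,0] → .  [on edge]
    (4,4)@(9, 9): e=[0,-8,40] → .  [on edge]
    (9,4)@(19, 9): e=[-40,72,0] → .  [on edge]
  covered (2 px):
    . . . . . . . . . .
    . . . . . X . . . .
    . . . . . X . . . .
    . . . . . . . . . .
    . . . . . . . . . .

Final: 5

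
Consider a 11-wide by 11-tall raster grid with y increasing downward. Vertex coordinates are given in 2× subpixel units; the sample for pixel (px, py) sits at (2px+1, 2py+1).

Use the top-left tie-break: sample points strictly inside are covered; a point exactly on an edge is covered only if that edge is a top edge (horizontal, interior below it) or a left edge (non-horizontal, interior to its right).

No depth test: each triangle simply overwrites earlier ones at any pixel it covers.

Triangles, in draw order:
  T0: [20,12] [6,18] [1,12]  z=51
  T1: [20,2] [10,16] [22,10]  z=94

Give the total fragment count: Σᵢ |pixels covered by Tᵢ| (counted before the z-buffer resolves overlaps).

T0:
  2·area = 114
  edge (20, 12)→(6, 18): d=(-14,6) right/bottom  bias=-1
  edge (6, 18)→(1, 12): d=(-5,-6) top-left  bias=+0
  edge (1, 12)→(20, 12): d=(19,0) top-left  bias=+0
    (1,6)@(3, 13): e=[88,7,19] → X
    (2,6)@(5, 13): e=[76,19,19] → X
    (3,6)@(7, 13): e=[64,31,19] → X
    (4,6)@(9, 13): e=[52,43,19] → X
    (5,6)@(11, 13): e=[40,55,19] → X
    (6,6)@(13, 13): e=[28,67,19] → X
    (7,6)@(15, 13): e=[16,79,19] → X
    (8,6)@(17, 13): e=[4,91,19] → X
    (9,6)@(19, 13): e=[-8,103,19] → .
    (1,7)@(3, 15): e=[60,-3,57] → .
    (2,7)@(5, 15): e=[48,9,57] → X
    (6,7)@(13, 15): e=[0,57,57] → .  [on edge]
  covered (13 px):
    . . . . . . . . . . .
    . . . . . . . . . . .
    . . . . . . . . . . .
    . . . . . . . . . . .
    . . . . . . . . . . .
    . . . . . . . . . . .
    . X X X X X X X X . .
    . . X X X X . . . . .
    . . . X . . . . . . .
    . . . . . . . . . . .
    . . . . . . . . . . .
T1:
  2·area = 108  (B↔C swapped to make it positive)
  edge (20, 2)→(22, 10): d=(2,8) right/bottom  bias=-1
  edge (22, 10)→(10, 16): d=(-12,6) right/bottom  bias=-1
  edge (10, 16)→(20, 2): d=(10,-14) top-left  bias=+0
    (9,2)@(19, 5): e=[14,78,16] → X
    (10,2)@(21, 5): e=[-2,66,44] → .
    (8,3)@(17, 7): e=[34,66,8] → X
    (10,3)@(21, 7): e=[2,42,64] → X
    (7,4)@(15, 9): e=[54,54,0] → X  [on edge]
    (7,5)@(15, 11): e=[58,30,20] → X
    (10,5)@(21, 11): e=[10,-6,104] → .
    (6,6)@(13, 13): e=[78,18,12] → X
    (8,6)@(17, 13): e=[46,-6,68] → .
    (9,6)@(19, 13): e=[30,-18,96] → .
    (5,7)@(11, 15): e=[98,6,4] → X
    (6,7)@(13, 15): e=[82,-6,32] → .
  covered (14 px):
    . . . . . . . . . . .
    . . . . . . . . . . .
    . . . . . . . . . X .
    . . . . . . . . X X X
    . . . . . . . X X X X
    . . . . . . . X X X .
    . . . . . . X X . . .
    . . . . . X . . . . .
    . . . . . . . . . . .
    . . . . . . . . . . .
    . . . . . . . . . . .

Final: 27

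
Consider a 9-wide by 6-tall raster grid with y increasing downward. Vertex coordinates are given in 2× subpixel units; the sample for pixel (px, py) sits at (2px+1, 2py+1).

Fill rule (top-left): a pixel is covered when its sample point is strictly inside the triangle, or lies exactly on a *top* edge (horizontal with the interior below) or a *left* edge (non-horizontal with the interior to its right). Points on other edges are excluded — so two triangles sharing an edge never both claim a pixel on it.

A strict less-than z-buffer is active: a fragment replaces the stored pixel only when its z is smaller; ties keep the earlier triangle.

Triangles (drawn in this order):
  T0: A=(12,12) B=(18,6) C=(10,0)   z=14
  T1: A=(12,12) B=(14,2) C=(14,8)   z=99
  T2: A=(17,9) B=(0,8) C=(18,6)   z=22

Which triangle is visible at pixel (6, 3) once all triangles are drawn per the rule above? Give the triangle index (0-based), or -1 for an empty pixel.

T0:
  2·area = 84  (B↔C swapped to make it positive)
  edge (12, 12)→(10, 0): d=(-2,-12) top-left  bias=+0
  edge (10, 0)→(18, 6): d=(8,6) right/bottom  bias=-1
  edge (18, 6)→(12, 12): d=(-6,6) right/bottom  bias=-1
    (5,0)@(11, 1): e=[10,2,72] → █
    (6,0)@(13, 1): e=[34,-10,60] → ·
    (5,1)@(11, 3): e=[6,18,60] → █
    (6,1)@(13, 3): e=[30,6,48] → █
    (7,1)@(15, 3): e=[54,-6,36] → ·
    (5,2)@(11, 5): e=[2,34,48] → █
    (7,2)@(15, 5): e=[50,10,24] → █
    (8,2)@(17, 5): e=[74,-2,12] → ·
    (5,3)@(11, 7): e=[-2,50,36] → ·
    (6,3)@(13, 7): e=[22,38,24] → █
    (8,3)@(17, 7): e=[70,14,0] → ·  [on edge]
    (6,4)@(13, 9): e=[18,54,12] → █
    (7,4)@(15, 9): e=[42,42,0] → ·  [on edge]
    (6,5)@(13, 11): e=[14,70,0] → ·  [on edge]
  covered (9 px):
    · · · · · █ · · ·
    · · · · · █ █ · ·
    · · · · · █ █ █ ·
    · · · · · · █ █ ·
    · · · · · · █ · ·
    · · · · · · · · ·
T1:
  2·area = 12
  edge (12, 12)→(14, 2): d=(2,-10) top-left  bias=+0
  edge (14, 2)→(14, 8): d=(0,6) right/bottom  bias=-1
  edge (14, 8)→(12, 12): d=(-2,4) right/bottom  bias=-1
    (6,3)@(13, 7): e=[0,6,6] → █  [on edge]
    (7,3)@(15, 7): e=[20,-6,-2] → ·
    (6,4)@(13, 9): e=[4,6,2] → █
    (7,4)@(15, 9): e=[24,-6,-6] → ·
    (6,5)@(13, 11): e=[8,6,-2] → ·
  covered (2 px):
    · · · · · · · · ·
    · · · · · · · · ·
    · · · · · · · · ·
    · · · · · · █ · ·
    · · · · · · █ · ·
    · · · · · · · · ·
T2:
  2·area = 52
  edge (17, 9)→(0, 8): d=(-17,-1) top-left  bias=+0
  edge (0, 8)→(18, 6): d=(18,-2) top-left  bias=+0
  edge (18, 6)→(17, 9): d=(-1,3) right/bottom  bias=-1
    (4,3)@(9, 7): e=[26,0,26] → █  [on edge]
    (5,3)@(11, 7): e=[28,4,20] → █
    (6,3)@(13, 7): e=[30,8,14] → █
    (7,3)@(15, 7): e=[32,12,8] → █
    (8,3)@(17, 7): e=[34,16,2] → █
    (4,4)@(9, 9): e=[-8,36,24] → ·
    (5,4)@(11, 9): e=[-6,40,18] → ·
    (6,4)@(13, 9): e=[-4,44,12] → ·
    (7,4)@(15, 9): e=[-2,48,6] → ·
    (8,4)@(17, 9): e=[0,52,0] → ·  [on edge]
  covered (5 px):
    · · · · · · · · ·
    · · · · · · · · ·
    · · · · · · · · ·
    · · · · █ █ █ █ █
    · · · · · · · · ·
    · · · · · · · · ·

Z-buffer (winner per pixel, '.' = empty):
  . . . . . 0 . . .
  . . . . . 0 0 . .
  . . . . . 0 0 0 .
  . . . . 2 2 0 0 2
  . . . . . . 0 . .
  . . . . . . . . .

Final: 0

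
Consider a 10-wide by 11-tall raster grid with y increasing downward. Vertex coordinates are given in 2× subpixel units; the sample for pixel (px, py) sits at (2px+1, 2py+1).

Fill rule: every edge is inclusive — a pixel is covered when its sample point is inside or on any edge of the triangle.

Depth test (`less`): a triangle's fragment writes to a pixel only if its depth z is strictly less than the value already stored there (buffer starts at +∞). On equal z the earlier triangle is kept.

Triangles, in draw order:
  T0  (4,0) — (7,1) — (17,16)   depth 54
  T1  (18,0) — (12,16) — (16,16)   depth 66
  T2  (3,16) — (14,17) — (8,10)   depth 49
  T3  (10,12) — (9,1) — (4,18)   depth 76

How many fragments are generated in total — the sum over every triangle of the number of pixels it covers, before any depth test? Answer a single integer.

T0:
  2·area = 35
  edge (4, 0)→(7, 1): d=(3,1) inclusive
  edge (7, 1)→(17, 16): d=(10,15) inclusive
  edge (17, 16)→(4, 0): d=(-13,-16) inclusive
    (2,0)@(5, 1): e=[2,30,3] → X
    (3,0)@(7, 1): e=[0,0,35] → X  [on edge]
    (4,0)@(9, 1): e=[-2,-30,67] → .
    (2,1)@(5, 3): e=[8,50,-23] → .
    (3,1)@(7, 3): e=[6,20,9] → X
    (4,1)@(9, 3): e=[4,-10,41] → .
    (6,1)@(13, 3): e=[0,-70,105] → .  [on edge]
    (3,2)@(7, 5): e=[12,40,-17] → .
    (4,2)@(9, 5): e=[10,10,15] → X
    (5,2)@(11, 5): e=[8,-20,47] → .
    (9,2)@(19, 5): e=[0,-140,175] → .  [on edge]
    (4,3)@(9, 7): e=[16,30,-11] → .
    (5,3)@(11, 7): e=[14,0,21] → X  [on edge]
    (7,6)@(15, 13): e=[28,0,7] → X  [on edge]
    (9,9)@(19, 19): e=[42,0,-7] → .  [on edge]
  covered (7 px):
    . . X X . . . . . .
    . . . X . . . . . .
    . . . . X . . . . .
    . . . . . X . . . .
    . . . . . . . . . .
    . . . . . . X . . .
    . . . . . . . X . .
    . . . . . . . . . .
    . . . . . . . . . .
    . . . . . . . . . .
    . . . . . . . . . .
T1:
  2·area = 64  (B↔C swapped to make it positive)
  edge (18, 0)→(16, 16): d=(-2,16) inclusive
  edge (16, 16)→(12, 16): d=(-4,0) inclusive
  edge (12, 16)→(18, 0): d=(6,-16) inclusive
    (8,1)@(17, 3): e=[10,52,2] → X
    (9,1)@(19, 3): e=[-22,52,34] → .
    (8,2)@(17, 5): e=[6,44,14] → X
    (9,2)@(19, 5): e=[-26,44,46] → .
    (8,3)@(17, 7): e=[2,36,26] → X
    (9,3)@(19, 7): e=[-30,36,58] → .
    (7,4)@(15, 9): e=[30,28,6] → X
    (8,4)@(17, 9): e=[-2,28,38] → .
    (7,5)@(15, 11): e=[26,20,18] → X
    (8,5)@(17, 11): e=[-6,20,50] → .
    (7,6)@(15, 13): e=[22,12,30] → X
    (8,6)@(17, 13): e=[-10,12,62] → .
  covered (8 px):
    . . . . . . . . . .
    . . . . . . . . X .
    . . . . . . . . X .
    . . . . . . . . X .
    . . . . . . . X . .
    . . . . . . . X . .
    . . . . . . . X . .
    . . . . . . X X . .
    . . . . . . . . . .
    . . . . . . . . . .
    . . . . . . . . . .
T2:
  2·area = 71  (B↔C swapped to make it positive)
  edge (3, 16)→(8, 10): d=(5,-6) inclusive
  edge (8, 10)→(14, 17): d=(6,7) inclusive
  edge (14, 17)→(3, 16): d=(-11,-1) inclusive
    (3,6)@(7, 13): e=[9,25,37] → X
    (4,6)@(9, 13): e=[21,11,39] → X
    (5,6)@(11, 13): e=[33,-3,41] → .
    (2,7)@(5, 15): e=[7,51,13] → X
    (5,7)@(11, 15): e=[43,9,19] → X
    (6,7)@(13, 15): e=[55,-5,21] → .
    (2,8)@(5, 17): e=[17,63,-9] → .
    (3,8)@(7, 17): e=[29,49,-7] → .
    (4,8)@(9, 17): e=[41,35,-5] → .
    (5,8)@(11, 17): e=[53,21,-3] → .
  covered (6 px):
    . . . . . . . . . .
    . . . . . . . . . .
    . . . . . . . . . .
    . . . . . . . . . .
    . . . . . . . . . .
    . . . . . . . . . .
    . . . X X . . . . .
    . . X X X X . . . .
    . . . . . . . . . .
    . . . . . . . . . .
    . . . . . . . . . .
T3:
  2·area = 72  (B↔C swapped to make it positive)
  edge (10, 12)→(4, 18): d=(-6,6) inclusive
  edge (4, 18)→(9, 1): d=(5,-17) inclusive
  edge (9, 1)→(10, 12): d=(1,11) inclusive
    (4,0)@(9, 1): e=[72,0,0] → X  [on edge]
    (5,0)@(11, 1): e=[60,34,-22] → .
    (4,1)@(9, 3): e=[60,10,2] → X
    (5,1)@(11, 3): e=[48,44,-20] → .
    (9,1)@(19, 3): e=[0,180,-108] → .  [on edge]
    (4,2)@(9, 5): e=[48,20,4] → X
    (5,2)@(11, 5): e=[36,54,-18] → .
    (8,2)@(17, 5): e=[0,156,-84] → .  [on edge]
    (4,3)@(9, 7): e=[36,30,6] → X
    (5,3)@(11, 7): e=[24,64,-16] → .
    (7,3)@(15, 7): e=[0,132,-60] → .  [on edge]
    (3,4)@(7, 9): e=[36,6,30] → X
    (6,4)@(13, 9): e=[0,108,-36] → .  [on edge]
    (5,5)@(11, 11): e=[0,84,-12] → .  [on edge]
    (4,6)@(9, 13): e=[0,60,12] → X  [on edge]
    (3,7)@(7, 15): e=[0,36,36] → X  [on edge]
    (2,8)@(5, 17): e=[0,12,60] → X  [on edge]
    (1,9)@(3, 19): e=[0,-12,84] → .  [on edge]
    (0,10)@(1, 21): e=[0,-36,108] → .  [on edge]
  covered (13 px):
    . . . . X . . . . .
    . . . . X . . . . .
    . . . . X . . . . .
    . . . . X . . . . .
    . . . X X . . . . .
    . . . X X . . . . .
    . . . X X . . . . .
    . . X X . . . . . .
    . . X . . . . . . .
    . . . . . . . . . .
    . . . . . . . . . .

Final: 34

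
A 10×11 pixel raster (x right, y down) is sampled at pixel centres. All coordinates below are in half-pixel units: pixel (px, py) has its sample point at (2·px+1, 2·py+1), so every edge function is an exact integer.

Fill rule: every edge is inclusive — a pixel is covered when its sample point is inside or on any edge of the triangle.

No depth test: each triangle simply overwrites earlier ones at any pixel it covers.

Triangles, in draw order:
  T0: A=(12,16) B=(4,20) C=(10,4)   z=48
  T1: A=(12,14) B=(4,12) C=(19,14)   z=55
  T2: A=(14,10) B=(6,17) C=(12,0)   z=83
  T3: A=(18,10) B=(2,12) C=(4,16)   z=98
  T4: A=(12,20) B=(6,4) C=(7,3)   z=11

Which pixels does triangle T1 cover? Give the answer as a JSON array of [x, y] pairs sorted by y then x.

T0:
  2·area = 104
  edge (12, 16)→(4, 20): d=(-8,4) inclusive
  edge (4, 20)→(10, 4): d=(6,-16) inclusive
  edge (10, 4)→(12, 16): d=(2,12) inclusive
    (4,3)@(9, 7): e=[84,2,18] → X
    (5,3)@(11, 7): e=[76,34,-6] → .
    (4,4)@(9, 9): e=[68,14,22] → X
    (5,4)@(11, 9): e=[60,46,-2] → .
    (4,5)@(9, 11): e=[52,26,26] → X
    (5,5)@(11, 11): e=[44,58,2] → X
    (6,5)@(13, 11): e=[36,90,-22] → .
    (3,6)@(7, 13): e=[44,6,54] → X
    (6,6)@(13, 13): e=[20,102,-18] → .
    (3,7)@(7, 15): e=[28,18,58] → X
    (6,7)@(13, 15): e=[4,114,-14] → .
    (3,8)@(7, 17): e=[12,30,62] → X
  covered (13 px):
    . . . . . . . . . .
    . . . . . . . . . .
    . . . . . . . . . .
    . . . . X . . . . .
    . . . . X . . . . .
    . . . . X X . . . .
    . . . X X X . . . .
    . . . X X X . . . .
    . . . X X . . . . .
    . . X . . . . . . .
    . . . . . . . . . .
T1:
  2·area = 14
  edge (12, 14)→(4, 12): d=(-8,-2) inclusive
  edge (4, 12)→(19, 14): d=(15,2) inclusive
  edge (19, 14)→(12, 14): d=(-7,0) inclusive
    (4,6)@(9, 13): e=[2,5,7] → X
    (5,6)@(11, 13): e=[6,1,7] → X
    (6,6)@(13, 13): e=[10,-3,7] → .
    (4,7)@(9, 15): e=[-14,35,-7] → .
    (5,7)@(11, 15): e=[-10,31,-7] → .
  covered (2 px):
    . . . . . . . . . .
    . . . . . . . . . .
    . . . . . . . . . .
    . . . . . . . . . .
    . . . . . . . . . .
    . . . . . . . . . .
    . . . . X X . . . .
    . . . . . . . . . .
    . . . . . . . . . .
    . . . . . . . . . .
    . . . . . . . . . .
T2:
  2·area = 94
  edge (14, 10)→(6, 17): d=(-8,7) inclusive
  edge (6, 17)→(12, 0): d=(6,-17) inclusive
  edge (12, 0)→(14, 10): d=(2,10) inclusive
    (5,1)@(11, 3): e=[77,1,16] → X
    (6,1)@(13, 3): e=[63,35,-4] → .
    (5,2)@(11, 5): e=[61,13,20] → X
    (6,2)@(13, 5): e=[47,47,0] → X  [on edge]
    (7,2)@(15, 5): e=[33,81,-20] → .
    (5,3)@(11, 7): e=[45,25,24] → X
    (7,3)@(15, 7): e=[17,93,-16] → .
    (4,4)@(9, 9): e=[43,3,48] → X
    (7,4)@(15, 9): e=[1,105,-12] → .
    (4,5)@(9, 11): e=[27,15,52] → X
    (6,5)@(13, 11): e=[-1,83,12] → .
    (4,6)@(9, 13): e=[11,27,56] → X
    (7,7)@(15, 15): e=[-47,141,0] → .  [on edge]
  covered (12 px):
    . . . . . . . . . .
    . . . . . X . . . .
    . . . . . X X . . .
    . . . . . X X . . .
    . . . . X X X . . .
    . . . . X X . . . .
    . . . . X . . . . .
    . . . X . . . . . .
    . . . . . . . . . .
    . . . . . . . . . .
    . . . . . . . . . .
T3:
  2·area = 68  (B↔C swapped to make it positive)
  edge (18, 10)→(4, 16): d=(-14,6) inclusive
  edge (4, 16)→(2, 12): d=(-2,-4) inclusive
  edge (2, 12)→(18, 10): d=(16,-2) inclusive
    (5,5)@(11, 11): e=[28,38,2] → X
    (6,5)@(13, 11): e=[16,46,6] → X
    (7,5)@(15, 11): e=[4,54,10] → X
    (8,5)@(17, 11): e=[-8,62,14] → .
    (1,6)@(3, 13): e=[48,2,18] → X
    (2,6)@(5, 13): e=[36,10,22] → X
    (3,6)@(7, 13): e=[24,18,26] → X
    (4,6)@(9, 13): e=[12,26,30] → X
    (5,6)@(11, 13): e=[0,34,34] → X  [on edge]
    (6,6)@(13, 13): e=[-12,42,38] → .
    (7,6)@(15, 13): e=[-24,50,42] → .
    (1,7)@(3, 15): e=[20,-2,50] → .
  covered (9 px):
    . . . . . . . . . .
    . . . . . . . . . .
    . . . . . . . . . .
    . . . . . . . . . .
    . . . . . . . . . .
    . . . . . X X X . .
    . X X X X X . . . .
    . . X . . . . . . .
    . . . . . . . . . .
    . . . . . . . . . .
    . . . . . . . . . .
T4:
  2·area = 22
  edge (12, 20)→(6, 4): d=(-6,-16) inclusive
  edge (6, 4)→(7, 3): d=(1,-1) inclusive
  edge (7, 3)→(12, 20): d=(5,17) inclusive
    (4,0)@(9, 1): e=[66,0,-44] → .  [on edge]
    (3,1)@(7, 3): e=[22,0,0] → X  [on edge]
    (4,1)@(9, 3): e=[54,2,-34] → .
    (2,2)@(5, 5): e=[-22,0,44] → .  [on edge]
    (3,2)@(7, 5): e=[10,2,10] → X
    (4,2)@(9, 5): e=[42,4,-24] → .
    (1,3)@(3, 7): e=[-66,0,88] → .  [on edge]
    (3,3)@(7, 7): e=[-2,4,20] → .
    (0,4)@(1, 9): e=[-110,0,132] → .  [on edge]
    (4,5)@(9, 11): e=[6,10,6] → X
    (5,5)@(11, 11): e=[38,12,-28] → .
    (4,6)@(9, 13): e=[-6,12,16] → .
  covered (4 px):
    . . . . . . . . . .
    . . . X . . . . . .
    . . . X . . . . . .
    . . . . . . . . . .
    . . . . . . . . . .
    . . . . X . . . . .
    . . . . . . . . . .
    . . . . . . . . . .
    . . . . . X . . . .
    . . . . . . . . . .
    . . . . . . . . . .

Final: [[4,6],[5,6]]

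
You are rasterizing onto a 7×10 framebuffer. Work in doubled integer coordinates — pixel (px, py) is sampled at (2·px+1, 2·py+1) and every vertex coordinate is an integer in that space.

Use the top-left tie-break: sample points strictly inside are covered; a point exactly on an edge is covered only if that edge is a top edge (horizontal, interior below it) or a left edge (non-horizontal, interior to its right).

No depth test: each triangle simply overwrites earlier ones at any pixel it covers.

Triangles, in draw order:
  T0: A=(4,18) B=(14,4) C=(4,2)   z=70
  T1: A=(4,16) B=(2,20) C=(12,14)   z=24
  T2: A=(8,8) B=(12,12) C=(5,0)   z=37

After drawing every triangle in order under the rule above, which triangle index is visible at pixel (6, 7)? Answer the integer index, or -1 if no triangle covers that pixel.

T0:
  2·area = 160  (B↔C swapped to make it positive)
  edge (4, 18)→(4, 2): d=(0,-16) top-left  bias=+0
  edge (4, 2)→(14, 4): d=(10,2) right/bottom  bias=-1
  edge (14, 4)→(4, 18): d=(-10,14) right/bottom  bias=-1
    (2,1)@(5, 3): e=[16,8,136] → #
    (3,1)@(7, 3): e=[48,4,108] → #
    (4,1)@(9, 3): e=[80,0,80] → ·  [on edge]
    (2,2)@(5, 5): e=[16,28,116] → #
    (4,2)@(9, 5): e=[80,20,60] → #
    (5,2)@(11, 5): e=[112,16,32] → #
    (6,2)@(13, 5): e=[144,12,4] → #
    (2,3)@(5, 7): e=[16,48,96] → #
    (6,3)@(13, 7): e=[144,32,-16] → ·
    (2,4)@(5, 9): e=[16,68,76] → #
    (5,4)@(11, 9): e=[112,56,-8] → ·
    (2,5)@(5, 11): e=[16,88,56] → #
    (4,5)@(9, 11): e=[80,80,0] → ·  [on edge]
  covered (19 px):
    · · · · · · ·
    · · # # · · ·
    · · # # # # #
    · · # # # # ·
    · · # # # · ·
    · · # # · · ·
    · · # # · · ·
    · · # · · · ·
    · · · · · · ·
    · · · · · · ·
T1:
  2·area = 28  (B↔C swapped to make it positive)
  edge (4, 16)→(12, 14): d=(8,-2) top-left  bias=+0
  edge (12, 14)→(2, 20): d=(-10,6) right/bottom  bias=-1
  edge (2, 20)→(4, 16): d=(2,-4) top-left  bias=+0
    (4,7)@(9, 15): e=[2,8,18] → #
    (5,7)@(11, 15): e=[6,-4,26] → ·
    (2,8)@(5, 17): e=[10,12,6] → #
    (3,8)@(7, 17): e=[14,0,14] → ·  [on edge]
    (4,8)@(9, 17): e=[18,-12,22] → ·
    (1,9)@(3, 19): e=[22,4,2] → #
    (2,9)@(5, 19): e=[26,-8,10] → ·
  covered (3 px):
    · · · · · · ·
    · · · · · · ·
    · · · · · · ·
    · · · · · · ·
    · · · · · · ·
    · · · · · · ·
    · · · · · · ·
    · · · · # · ·
    · · # · · · ·
    · # · · · · ·
T2:
  2·area = 20  (B↔C swapped to make it positive)
  edge (8, 8)→(5, 0): d=(-3,-8) top-left  bias=+0
  edge (5, 0)→(12, 12): d=(7,12) right/bottom  bias=-1
  edge (12, 12)→(8, 8): d=(-4,-4) top-left  bias=+0
    (0,0)@(1, 1): e=[-35,55,0] → ·  [on edge]
    (1,1)@(3, 3): e=[-25,45,0] → ·  [on edge]
    (2,2)@(5, 5): e=[-15,35,0] → ·  [on edge]
    (3,2)@(7, 5): e=[1,11,8] → #
    (4,2)@(9, 5): e=[17,-13,16] → ·
    (3,3)@(7, 7): e=[-5,25,0] → ·  [on edge]
    (4,3)@(9, 7): e=[11,1,8] → #
    (5,3)@(11, 7): e=[27,-23,16] → ·
    (4,4)@(9, 9): e=[5,15,0] → #  [on edge]
    (5,4)@(11, 9): e=[21,-9,8] → ·
    (4,5)@(9, 11): e=[-1,29,-8] → ·
    (5,5)@(11, 11): e=[15,5,0] → #  [on edge]
    (6,6)@(13, 13): e=[25,-5,0] → ·  [on edge]
  covered (4 px):
    · · · · · · ·
    · · · · · · ·
    · · · # · · ·
    · · · · # · ·
    · · · · # · ·
    · · · · · # ·
    · · · · · · ·
    · · · · · · ·
    · · · · · · ·
    · · · · · · ·

Z-buffer (winner per pixel, '.' = empty):
  . . . . . . .
  . . 0 0 . . .
  . . 0 2 0 0 0
  . . 0 0 2 0 .
  . . 0 0 2 . .
  . . 0 0 . 2 .
  . . 0 0 . . .
  . . 0 . 1 . .
  . . 1 . . . .
  . 1 . . . . .

Answer: -1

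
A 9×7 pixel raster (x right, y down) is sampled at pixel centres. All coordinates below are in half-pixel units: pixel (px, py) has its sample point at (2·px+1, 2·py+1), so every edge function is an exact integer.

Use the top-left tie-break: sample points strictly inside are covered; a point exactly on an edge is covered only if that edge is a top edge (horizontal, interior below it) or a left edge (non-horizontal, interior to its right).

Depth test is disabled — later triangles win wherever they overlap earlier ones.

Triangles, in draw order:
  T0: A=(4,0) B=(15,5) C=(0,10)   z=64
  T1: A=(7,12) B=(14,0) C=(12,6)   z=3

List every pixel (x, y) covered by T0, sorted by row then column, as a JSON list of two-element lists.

T0:
  2·area = 130
  edge (4, 0)→(15, 5): d=(11,5) right/bottom  bias=-1
  edge (15, 5)→(0, 10): d=(-15,5) right/bottom  bias=-1
  edge (0, 10)→(4, 0): d=(4,-10) top-left  bias=+0
    (2,0)@(5, 1): e=[6,110,14] → #
    (3,0)@(7, 1): e=[-4,100,34] → ·
    (1,1)@(3, 3): e=[38,90,2] → #
    (3,1)@(7, 3): e=[18,70,42] → #
    (4,1)@(9, 3): e=[8,60,62] → #
    (5,1)@(11, 3): e=[-2,50,82] → ·
    (1,2)@(3, 5): e=[60,60,10] → #
    (5,2)@(11, 5): e=[20,20,90] → #
    (6,2)@(13, 5): e=[10,10,110] → #
    (7,2)@(15, 5): e=[0,0,130] → ·  [on edge]
    (1,3)@(3, 7): e=[82,30,18] → #
    (4,3)@(9, 7): e=[52,0,78] → ·  [on edge]
    (1,4)@(3, 9): e=[104,0,26] → ·  [on edge]
  covered (15 px):
    · · # · · · · · ·
    · # # # # · · · ·
    · # # # # # # · ·
    · # # # · · · · ·
    # · · · · · · · ·
    · · · · · · · · ·
    · · · · · · · · ·
T1:
  2·area = 18
  edge (7, 12)→(14, 0): d=(7,-12) top-left  bias=+0
  edge (14, 0)→(12, 6): d=(-2,6) right/bottom  bias=-1
  edge (12, 6)→(7, 12): d=(-5,6) right/bottom  bias=-1
    (6,1)@(13, 3): e=[9,0,9] → ·  [on edge]
    (5,3)@(11, 7): e=[13,4,1] → #
    (6,3)@(13, 7): e=[37,-8,-11] → ·
    (4,4)@(9, 9): e=[3,12,3] → #
    (5,4)@(11, 9): e=[27,0,-9] → ·  [on edge]
    (4,5)@(9, 11): e=[17,8,-7] → ·
  covered (2 px):
    · · · · · · · · ·
    · · · · · · · · ·
    · · · · · · · · ·
    · · · · · # · · ·
    · · · · # · · · ·
    · · · · · · · · ·
    · · · · · · · · ·

Final: [[2,0],[1,1],[2,1],[3,1],[4,1],[1,2],[2,2],[3,2],[4,2],[5,2],[6,2],[1,3],[2,3],[3,3],[0,4]]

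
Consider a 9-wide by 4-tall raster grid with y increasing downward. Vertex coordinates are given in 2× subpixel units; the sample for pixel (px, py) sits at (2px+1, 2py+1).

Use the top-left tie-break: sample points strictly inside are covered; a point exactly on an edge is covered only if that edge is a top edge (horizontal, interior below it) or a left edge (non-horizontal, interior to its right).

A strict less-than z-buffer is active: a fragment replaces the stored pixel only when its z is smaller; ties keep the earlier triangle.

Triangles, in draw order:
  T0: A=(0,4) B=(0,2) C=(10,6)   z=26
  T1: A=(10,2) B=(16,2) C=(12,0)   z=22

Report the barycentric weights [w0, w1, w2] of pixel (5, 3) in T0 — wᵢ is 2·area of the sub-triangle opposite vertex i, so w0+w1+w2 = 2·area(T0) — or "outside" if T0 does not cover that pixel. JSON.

T0:
  2·area = 20
  edge (0, 4)→(0, 2): d=(0,-2) top-left  bias=+0
  edge (0, 2)→(10, 6): d=(10,4) right/bottom  bias=-1
  edge (10, 6)→(0, 4): d=(-10,-2) top-left  bias=+0
    (0,1)@(1, 3): e=[2,6,12] → #
    (1,1)@(3, 3): e=[6,-2,16] → ·
    (0,2)@(1, 5): e=[2,26,-8] → ·
    (2,2)@(5, 5): e=[10,10,0] → #  [on edge]
    (3,2)@(7, 5): e=[14,2,4] → #
    (4,2)@(9, 5): e=[18,-6,8] → ·
    (2,3)@(5, 7): e=[10,30,-20] → ·
    (3,3)@(7, 7): e=[14,22,-16] → ·
    (7,3)@(15, 7): e=[30,-10,0] → ·  [on edge]
  covered (3 px):
    · · · · · · · · ·
    # · · · · · · · ·
    · · # # · · · · ·
    · · · · · · · · ·
T1:
  2·area = 12  (B↔C swapped to make it positive)
  edge (10, 2)→(12, 0): d=(2,-2) top-left  bias=+0
  edge (12, 0)→(16, 2): d=(4,2) right/bottom  bias=-1
  edge (16, 2)→(10, 2): d=(-6,0) right/bottom  bias=-1
    (5,0)@(11, 1): e=[0,6,6] → #  [on edge]
    (6,0)@(13, 1): e=[4,2,6] → #
    (7,0)@(15, 1): e=[8,-2,6] → ·
    (4,1)@(9, 3): e=[0,18,-6] → ·  [on edge]
    (5,1)@(11, 3): e=[4,14,-6] → ·
    (6,1)@(13, 3): e=[8,10,-6] → ·
    (3,2)@(7, 5): e=[0,30,-18] → ·  [on edge]
    (2,3)@(5, 7): e=[0,42,-30] → ·  [on edge]
  covered (2 px):
    · · · · · # # · ·
    · · · · · · · · ·
    · · · · · · · · ·
    · · · · · · · · ·

Final: "outside"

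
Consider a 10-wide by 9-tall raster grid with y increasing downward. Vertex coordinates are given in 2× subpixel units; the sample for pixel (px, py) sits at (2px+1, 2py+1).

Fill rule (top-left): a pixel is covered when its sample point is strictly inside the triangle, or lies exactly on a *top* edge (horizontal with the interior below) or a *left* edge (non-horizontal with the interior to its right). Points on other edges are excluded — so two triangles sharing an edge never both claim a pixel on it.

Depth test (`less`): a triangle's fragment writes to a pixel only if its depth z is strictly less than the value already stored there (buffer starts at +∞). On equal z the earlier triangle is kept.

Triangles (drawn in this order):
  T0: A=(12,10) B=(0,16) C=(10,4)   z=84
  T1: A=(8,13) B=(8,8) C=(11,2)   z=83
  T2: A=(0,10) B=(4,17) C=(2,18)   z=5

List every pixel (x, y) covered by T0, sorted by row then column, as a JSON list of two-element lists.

T0:
  2·area = 84
  edge (12, 10)→(0, 16): d=(-12,6) right/bottom  bias=-1
  edge (0, 16)→(10, 4): d=(10,-12) top-left  bias=+0
  edge (10, 4)→(12, 10): d=(2,6) right/bottom  bias=-1
    (4,0)@(9, 1): e=[126,-42,0] → .  [on edge]
    (4,3)@(9, 7): e=[54,18,12] → X
    (5,3)@(11, 7): e=[42,42,0] → .  [on edge]
    (3,4)@(7, 9): e=[42,14,28] → X
    (5,4)@(11, 9): e=[18,62,4] → X
    (6,4)@(13, 9): e=[6,86,-8] → .
    (2,5)@(5, 11): e=[30,10,44] → X
    (5,5)@(11, 11): e=[-6,82,8] → .
    (1,6)@(3, 13): e=[18,6,60] → X
    (3,6)@(7, 13): e=[-6,54,36] → .
    (4,6)@(9, 13): e=[-18,78,24] → .
    (6,6)@(13, 13): e=[-42,126,0] → .  [on edge]
  covered (10 px):
    . . . . . . . . . .
    . . . . . . . . . .
    . . . . . . . . . .
    . . . . X . . . . .
    . . . X X X . . . .
    . . X X X . . . . .
    . X X . . . . . . .
    X . . . . . . . . .
    . . . . . . . . . .
T1:
  2·area = 15
  edge (8, 13)→(8, 8): d=(0,-5) top-left  bias=+0
  edge (8, 8)→(11, 2): d=(3,-6) top-left  bias=+0
  edge (11, 2)→(8, 13): d=(-3,11) right/bottom  bias=-1
    (4,3)@(9, 7): e=[5,3,7] → X
    (5,3)@(11, 7): e=[15,15,-15] → .
    (4,4)@(9, 9): e=[5,9,1] → X
    (5,4)@(11, 9): e=[15,21,-21] → .
    (4,5)@(9, 11): e=[5,15,-5] → .
  covered (2 px):
    . . . . . . . . . .
    . . . . . . . . . .
    . . . . . . . . . .
    . . . . X . . . . .
    . . . . X . . . . .
    . . . . . . . . . .
    . . . . . . . . . .
    . . . . . . . . . .
    . . . . . . . . . .
T2:
  2·area = 18
  edge (0, 10)→(4, 17): d=(4,7) right/bottom  bias=-1
  edge (4, 17)→(2, 18): d=(-2,1) right/bottom  bias=-1
  edge (2, 18)→(0, 10): d=(-2,-8) top-left  bias=+0
    (0,6)@(1, 13): e=[5,11,2] → X
    (1,6)@(3, 13): e=[-9,9,18] → .
    (0,7)@(1, 15): e=[13,7,-2] → .
    (1,8)@(3, 17): e=[7,1,10] → X
    (2,8)@(5, 17): e=[-7,-1,26] → .
  covered (2 px):
    . . . . . . . . . .
    . . . . . . . . . .
    . . . . . . . . . .
    . . . . . . . . . .
    . . . . . . . . . .
    . . . . . . . . . .
    X . . . . . . . . .
    . . . . . . . . . .
    . X . . . . . . . .

Final: [[4,3],[3,4],[4,4],[5,4],[2,5],[3,5],[4,5],[1,6],[2,6],[0,7]]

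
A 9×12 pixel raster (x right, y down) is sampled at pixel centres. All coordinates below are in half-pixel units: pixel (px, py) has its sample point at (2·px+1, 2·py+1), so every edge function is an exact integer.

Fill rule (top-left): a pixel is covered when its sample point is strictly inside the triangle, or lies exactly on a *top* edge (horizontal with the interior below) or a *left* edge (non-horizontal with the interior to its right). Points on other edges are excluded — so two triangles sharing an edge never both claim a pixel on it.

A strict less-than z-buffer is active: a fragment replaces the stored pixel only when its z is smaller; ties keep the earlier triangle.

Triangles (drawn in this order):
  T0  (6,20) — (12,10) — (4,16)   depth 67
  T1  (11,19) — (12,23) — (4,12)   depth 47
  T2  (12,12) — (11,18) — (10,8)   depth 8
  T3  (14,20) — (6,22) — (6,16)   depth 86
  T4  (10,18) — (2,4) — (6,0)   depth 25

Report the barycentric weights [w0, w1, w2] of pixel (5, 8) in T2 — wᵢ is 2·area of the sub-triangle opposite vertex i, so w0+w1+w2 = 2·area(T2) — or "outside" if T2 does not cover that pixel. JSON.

T0:
  2·area = 44  (B↔C swapped to make it positive)
  edge (6, 20)→(4, 16): d=(-2,-4) top-left  bias=+0
  edge (4, 16)→(12, 10): d=(8,-6) top-left  bias=+0
  edge (12, 10)→(6, 20): d=(-6,10) right/bottom  bias=-1
    (7,2)@(15, 5): e=[66,-22,0] → ·  [on edge]
    (5,5)@(11, 11): e=[38,2,4] → #
    (6,5)@(13, 11): e=[46,14,-16] → ·
    (4,6)@(9, 13): e=[26,6,12] → #
    (5,6)@(11, 13): e=[34,18,-8] → ·
    (3,7)@(7, 15): e=[14,10,20] → #
    (4,7)@(9, 15): e=[22,22,0] → ·  [on edge]
    (2,8)@(5, 17): e=[2,14,28] → #
    (4,8)@(9, 17): e=[18,38,-12] → ·
    (2,9)@(5, 19): e=[-2,30,16] → ·
    (3,9)@(7, 19): e=[6,42,-4] → ·
  covered (5 px):
    · · · · · · · · ·
    · · · · · · · · ·
    · · · · · · · · ·
    · · · · · · · · ·
    · · · · · · · · ·
    · · · · · # · · ·
    · · · · # · · · ·
    · · · # · · · · ·
    · · # # · · · · ·
    · · · · · · · · ·
    · · · · · · · · ·
    · · · · · · · · ·
T1:
  2·area = 21
  edge (11, 19)→(12, 23): d=(1,4) right/bottom  bias=-1
  edge (12, 23)→(4, 12): d=(-8,-11) top-left  bias=+0
  edge (4, 12)→(11, 19): d=(7,7) right/bottom  bias=-1
    (3,1)@(7, 3): e=[0,105,-84] → ·  [on edge]
    (0,4)@(1, 9): e=[30,-9,0] → ·  [on edge]
    (1,5)@(3, 11): e=[24,-3,0] → ·  [on edge]
    (4,5)@(9, 11): e=[0,63,-42] → ·  [on edge]
    (2,6)@(5, 13): e=[18,3,0] → ·  [on edge]
    (3,7)@(7, 15): e=[12,9,0] → ·  [on edge]
    (4,8)@(9, 17): e=[6,15,0] → ·  [on edge]
    (5,9)@(11, 19): e=[0,21,0] → ·  [on edge]
    (5,10)@(11, 21): e=[2,5,14] → #
    (6,10)@(13, 21): e=[-6,27,0] → ·  [on edge]
    (5,11)@(11, 23): e=[4,-11,28] → ·
    (7,11)@(15, 23): e=[-12,33,0] → ·  [on edge]
  covered (1 px):
    · · · · · · · · ·
    · · · · · · · · ·
    · · · · · · · · ·
    · · · · · · · · ·
    · · · · · · · · ·
    · · · · · · · · ·
    · · · · · · · · ·
    · · · · · · · · ·
    · · · · · · · · ·
    · · · · · · · · ·
    · · · · · # · · ·
    · · · · · · · · ·
T2:
  2·area = 16
  edge (12, 12)→(11, 18): d=(-1,6) right/bottom  bias=-1
  edge (11, 18)→(10, 8): d=(-1,-10) top-left  bias=+0
  edge (10, 8)→(12, 12): d=(2,4) right/bottom  bias=-1
    (5,5)@(11, 11): e=[7,7,2] → #
    (6,5)@(13, 11): e=[-5,27,-6] → ·
    (5,6)@(11, 13): e=[5,5,6] → #
    (6,6)@(13, 13): e=[-7,25,-2] → ·
    (5,7)@(11, 15): e=[3,3,10] → #
    (6,7)@(13, 15): e=[-9,23,2] → ·
    (5,8)@(11, 17): e=[1,1,14] → #
    (6,8)@(13, 17): e=[-11,21,6] → ·
    (5,9)@(11, 19): e=[-1,-1,18] → ·
  covered (4 px):
    · · · · · · · · ·
    · · · · · · · · ·
    · · · · · · · · ·
    · · · · · · · · ·
    · · · · · · · · ·
    · · · · · # · · ·
    · · · · · # · · ·
    · · · · · # · · ·
    · · · · · # · · ·
    · · · · · · · · ·
    · · · · · · · · ·
    · · · · · · · · ·
T3:
  2·area = 48
  edge (14, 20)→(6, 22): d=(-8,2) right/bottom  bias=-1
  edge (6, 22)→(6, 16): d=(0,-6) top-left  bias=+0
  edge (6, 16)→(14, 20): d=(8,4) right/bottom  bias=-1
    (3,8)@(7, 17): e=[38,6,4] → #
    (4,8)@(9, 17): e=[34,18,-4] → ·
    (3,9)@(7, 19): e=[22,6,20] → #
    (4,9)@(9, 19): e=[18,18,12] → #
    (5,9)@(11, 19): e=[14,30,4] → #
    (6,9)@(13, 19): e=[10,42,-4] → ·
    (3,10)@(7, 21): e=[6,6,36] → #
    (5,10)@(11, 21): e=[-2,30,20] → ·
    (3,11)@(7, 23): e=[-10,6,52] → ·
    (4,11)@(9, 23): e=[-14,18,44] → ·
  covered (6 px):
    · · · · · · · · ·
    · · · · · · · · ·
    · · · · · · · · ·
    · · · · · · · · ·
    · · · · · · · · ·
    · · · · · · · · ·
    · · · · · · · · ·
    · · · · · · · · ·
    · · · # · · · · ·
    · · · # # # · · ·
    · · · # # · · · ·
    · · · · · · · · ·
T4:
  2·area = 88
  edge (10, 18)→(2, 4): d=(-8,-14) top-left  bias=+0
  edge (2, 4)→(6, 0): d=(4,-4) top-left  bias=+0
  edge (6, 0)→(10, 18): d=(4,18) right/bottom  bias=-1
    (2,0)@(5, 1): e=[66,0,22] → #  [on edge]
    (3,0)@(7, 1): e=[94,8,-14] → ·
    (1,1)@(3, 3): e=[22,0,66] → #  [on edge]
    (3,1)@(7, 3): e=[78,16,-6] → ·
    (0,2)@(1, 5): e=[-22,0,110] → ·  [on edge]
    (1,2)@(3, 5): e=[6,8,74] → #
    (3,2)@(7, 5): e=[62,24,2] → #
    (4,2)@(9, 5): e=[90,32,-34] → ·
    (1,3)@(3, 7): e=[-10,16,82] → ·
    (2,3)@(5, 7): e=[18,24,46] → #
    (4,3)@(9, 7): e=[74,40,-26] → ·
    (2,4)@(5, 9): e=[2,32,54] → #
  covered (12 px):
    · · # · · · · · ·
    · # # · · · · · ·
    · # # # · · · · ·
    · · # # · · · · ·
    · · # # · · · · ·
    · · · # · · · · ·
    · · · · · · · · ·
    · · · · # · · · ·
    · · · · · · · · ·
    · · · · · · · · ·
    · · · · · · · · ·
    · · · · · · · · ·

Result: [1,14,1]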